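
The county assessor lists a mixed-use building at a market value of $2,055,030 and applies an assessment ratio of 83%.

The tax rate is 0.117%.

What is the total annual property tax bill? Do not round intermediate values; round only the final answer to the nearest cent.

Assessed value = $2,055,030 × 0.83 = $1,705,674.9
Tax = $1,705,674.9 × 0.00117 = $1,995.639633

$1,995.64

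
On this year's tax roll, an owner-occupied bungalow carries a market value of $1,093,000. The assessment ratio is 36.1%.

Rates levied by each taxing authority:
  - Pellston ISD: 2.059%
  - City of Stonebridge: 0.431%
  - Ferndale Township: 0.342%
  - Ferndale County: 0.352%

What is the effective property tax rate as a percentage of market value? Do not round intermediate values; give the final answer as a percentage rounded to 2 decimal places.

Assessed value = $1,093,000 × 0.361 = $394,573
Pellston ISD: $394,573 × 0.02059 = $8,124.25807
City of Stonebridge: $394,573 × 0.00431 = $1,700.60963
Ferndale Township: $394,573 × 0.00342 = $1,349.43966
Ferndale County: $394,573 × 0.00352 = $1,388.89696
Total tax = $12,563.20432
Effective rate = $12,563.20432 ÷ $1,093,000 = 1.15% of market value

1.15%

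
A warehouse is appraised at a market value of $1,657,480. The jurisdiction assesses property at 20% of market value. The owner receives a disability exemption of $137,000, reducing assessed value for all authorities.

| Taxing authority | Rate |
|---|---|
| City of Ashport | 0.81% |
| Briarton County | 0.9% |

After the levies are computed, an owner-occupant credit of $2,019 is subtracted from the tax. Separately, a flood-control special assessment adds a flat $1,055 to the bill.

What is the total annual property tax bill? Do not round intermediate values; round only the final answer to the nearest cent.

$2,361.88

Assessed value = $1,657,480 × 0.2 = $331,496
Taxable value = $331,496 − $137,000 = $194,496
City of Ashport: $194,496 × 0.0081 = $1,575.4176
Briarton County: $194,496 × 0.009 = $1,750.464
Levies subtotal = $3,325.8816
After credit = $3,325.8816 − $2,019 = $1,306.8816
Total = $1,306.8816 + $1,055 = $2,361.8816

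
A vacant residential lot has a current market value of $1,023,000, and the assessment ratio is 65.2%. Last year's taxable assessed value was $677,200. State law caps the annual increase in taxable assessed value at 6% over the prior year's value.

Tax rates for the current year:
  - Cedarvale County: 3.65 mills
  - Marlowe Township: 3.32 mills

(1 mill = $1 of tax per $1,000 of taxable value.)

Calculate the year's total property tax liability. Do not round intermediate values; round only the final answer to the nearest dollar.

$4,649

Uncapped assessed value = $1,023,000 × 0.652 = $666,996
Cap limit = $677,200 × 1.06 = $717,832
Taxable assessed value = min($666,996, $717,832) = $666,996 (cap does not bind)
Cedarvale County: $666,996 × 0.00365 = $2,434.5354
Marlowe Township: $666,996 × 0.00332 = $2,214.42672
Total = $4,648.96212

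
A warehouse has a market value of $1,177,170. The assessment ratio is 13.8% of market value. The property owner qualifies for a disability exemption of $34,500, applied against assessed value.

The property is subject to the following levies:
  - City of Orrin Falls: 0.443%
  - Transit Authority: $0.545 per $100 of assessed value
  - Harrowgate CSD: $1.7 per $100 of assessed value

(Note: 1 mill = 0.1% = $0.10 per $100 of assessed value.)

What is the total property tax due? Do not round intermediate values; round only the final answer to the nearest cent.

$3,439.28

Assessed value = $1,177,170 × 0.138 = $162,449.46
Taxable value = $162,449.46 − $34,500 = $127,949.46
City of Orrin Falls: $127,949.46 × 0.00443 = $566.8161078
Transit Authority: $127,949.46 × 0.00545 = $697.324557
Harrowgate CSD: $127,949.46 × 0.017 = $2,175.14082
Total = $3,439.2814848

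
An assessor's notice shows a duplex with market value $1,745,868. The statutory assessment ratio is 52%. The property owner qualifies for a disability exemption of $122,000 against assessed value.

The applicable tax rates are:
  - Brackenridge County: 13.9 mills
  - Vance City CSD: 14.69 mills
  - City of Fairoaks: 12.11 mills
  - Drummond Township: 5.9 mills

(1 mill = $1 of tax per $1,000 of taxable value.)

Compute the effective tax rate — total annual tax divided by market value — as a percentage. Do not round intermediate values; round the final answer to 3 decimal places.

2.098%

Assessed value = $1,745,868 × 0.52 = $907,851.36
Taxable value = $907,851.36 − $122,000 = $785,851.36
Brackenridge County: $785,851.36 × 0.0139 = $10,923.333904
Vance City CSD: $785,851.36 × 0.01469 = $11,544.1564784
City of Fairoaks: $785,851.36 × 0.01211 = $9,516.6599696
Drummond Township: $785,851.36 × 0.0059 = $4,636.523024
Total tax = $36,620.673376
Effective rate = $36,620.673376 ÷ $1,745,868 = 2.098% of market value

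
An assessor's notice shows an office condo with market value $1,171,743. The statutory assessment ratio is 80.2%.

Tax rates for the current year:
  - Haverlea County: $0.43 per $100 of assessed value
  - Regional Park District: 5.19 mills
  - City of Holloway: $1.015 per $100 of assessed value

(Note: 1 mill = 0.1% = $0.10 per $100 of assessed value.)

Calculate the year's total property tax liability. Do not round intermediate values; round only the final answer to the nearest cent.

$18,456.45

Assessed value = $1,171,743 × 0.802 = $939,737.886
Haverlea County: $939,737.886 × 0.0043 = $4,040.8729098
Regional Park District: $939,737.886 × 0.00519 = $4,877.23962834
City of Holloway: $939,737.886 × 0.01015 = $9,538.3395429
Total = $18,456.45208104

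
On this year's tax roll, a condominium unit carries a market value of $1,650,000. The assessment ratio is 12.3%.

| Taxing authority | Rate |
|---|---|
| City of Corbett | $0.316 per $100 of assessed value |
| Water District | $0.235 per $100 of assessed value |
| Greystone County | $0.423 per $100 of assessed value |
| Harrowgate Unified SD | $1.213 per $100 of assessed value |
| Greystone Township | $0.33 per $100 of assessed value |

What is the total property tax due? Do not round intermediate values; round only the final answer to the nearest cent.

$5,108.25

Assessed value = $1,650,000 × 0.123 = $202,950
City of Corbett: $202,950 × 0.00316 = $641.322
Water District: $202,950 × 0.00235 = $476.9325
Greystone County: $202,950 × 0.00423 = $858.4785
Harrowgate Unified SD: $202,950 × 0.01213 = $2,461.7835
Greystone Township: $202,950 × 0.0033 = $669.735
Total = $641.322 + $476.9325 + $858.4785 + $2,461.7835 + $669.735 = $5,108.2515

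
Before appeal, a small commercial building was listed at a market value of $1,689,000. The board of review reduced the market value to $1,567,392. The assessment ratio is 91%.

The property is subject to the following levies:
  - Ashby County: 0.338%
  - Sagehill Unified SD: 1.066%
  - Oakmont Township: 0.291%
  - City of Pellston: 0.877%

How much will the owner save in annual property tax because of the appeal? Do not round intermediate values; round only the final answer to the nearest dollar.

$2,846

Old assessed value = $1,689,000 × 0.91 = $1,536,990
New assessed value = $1,567,392 × 0.91 = $1,426,326.72
Combined rate = 0.00338 + 0.01066 + 0.00291 + 0.00877 = 0.02572
Old tax = $1,536,990 × 0.02572 = $39,531.3828
New tax = $1,426,326.72 × 0.02572 = $36,685.1232384
Reduction = $39,531.3828 − $36,685.1232384 = $2,846.2595616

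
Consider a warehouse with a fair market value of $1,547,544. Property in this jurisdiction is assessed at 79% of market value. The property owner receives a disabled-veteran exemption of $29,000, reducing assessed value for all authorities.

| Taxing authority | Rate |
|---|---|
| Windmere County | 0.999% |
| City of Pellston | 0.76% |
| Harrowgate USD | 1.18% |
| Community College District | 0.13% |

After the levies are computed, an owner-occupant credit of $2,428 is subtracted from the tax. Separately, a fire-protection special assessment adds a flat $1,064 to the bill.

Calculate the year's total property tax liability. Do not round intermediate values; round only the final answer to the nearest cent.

Assessed value = $1,547,544 × 0.79 = $1,222,559.76
Taxable value = $1,222,559.76 − $29,000 = $1,193,559.76
Windmere County: $1,193,559.76 × 0.00999 = $11,923.6620024
City of Pellston: $1,193,559.76 × 0.0076 = $9,071.054176
Harrowgate USD: $1,193,559.76 × 0.0118 = $14,084.005168
Community College District: $1,193,559.76 × 0.0013 = $1,551.627688
Levies subtotal = $36,630.3490344
After credit = $36,630.3490344 − $2,428 = $34,202.3490344
Total = $34,202.3490344 + $1,064 = $35,266.3490344

$35,266.35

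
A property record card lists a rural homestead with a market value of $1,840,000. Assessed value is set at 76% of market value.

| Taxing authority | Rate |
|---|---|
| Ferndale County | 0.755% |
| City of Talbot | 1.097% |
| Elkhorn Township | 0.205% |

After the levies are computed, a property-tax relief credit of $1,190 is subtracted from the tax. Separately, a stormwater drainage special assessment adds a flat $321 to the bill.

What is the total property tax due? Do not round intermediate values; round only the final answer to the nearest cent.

Assessed value = $1,840,000 × 0.76 = $1,398,400
Ferndale County: $1,398,400 × 0.00755 = $10,557.92
City of Talbot: $1,398,400 × 0.01097 = $15,340.448
Elkhorn Township: $1,398,400 × 0.00205 = $2,866.72
Levies subtotal = $28,765.088
After credit = $28,765.088 − $1,190 = $27,575.088
Total = $27,575.088 + $321 = $27,896.088

$27,896.09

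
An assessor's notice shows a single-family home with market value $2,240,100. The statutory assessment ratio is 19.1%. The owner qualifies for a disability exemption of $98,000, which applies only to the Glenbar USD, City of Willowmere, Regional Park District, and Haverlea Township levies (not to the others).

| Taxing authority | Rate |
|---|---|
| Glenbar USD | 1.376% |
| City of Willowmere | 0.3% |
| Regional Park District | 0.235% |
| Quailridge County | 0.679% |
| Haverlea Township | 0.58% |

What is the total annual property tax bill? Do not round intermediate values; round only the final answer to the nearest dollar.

Assessed value = $2,240,100 × 0.191 = $427,859.1
Glenbar USD: ($427,859.1 − $98,000) × 0.01376 = $329,859.1 × 0.01376 = $4,538.861216
City of Willowmere: ($427,859.1 − $98,000) × 0.003 = $329,859.1 × 0.003 = $989.5773
Regional Park District: ($427,859.1 − $98,000) × 0.00235 = $329,859.1 × 0.00235 = $775.168885
Quailridge County: $427,859.1 × 0.00679 = $2,905.163289
Haverlea Township: ($427,859.1 − $98,000) × 0.0058 = $329,859.1 × 0.0058 = $1,913.18278
Total = $11,121.95347

$11,122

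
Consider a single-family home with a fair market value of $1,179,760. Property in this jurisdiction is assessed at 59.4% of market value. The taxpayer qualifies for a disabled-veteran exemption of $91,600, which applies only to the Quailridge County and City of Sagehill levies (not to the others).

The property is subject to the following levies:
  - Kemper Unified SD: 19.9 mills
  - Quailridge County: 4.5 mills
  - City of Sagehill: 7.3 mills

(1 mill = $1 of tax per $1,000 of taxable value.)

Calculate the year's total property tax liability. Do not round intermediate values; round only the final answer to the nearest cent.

$21,133.76

Assessed value = $1,179,760 × 0.594 = $700,777.44
Kemper Unified SD: $700,777.44 × 0.0199 = $13,945.471056
Quailridge County: ($700,777.44 − $91,600) × 0.0045 = $609,177.44 × 0.0045 = $2,741.29848
City of Sagehill: ($700,777.44 − $91,600) × 0.0073 = $609,177.44 × 0.0073 = $4,446.995312
Total = $21,133.764848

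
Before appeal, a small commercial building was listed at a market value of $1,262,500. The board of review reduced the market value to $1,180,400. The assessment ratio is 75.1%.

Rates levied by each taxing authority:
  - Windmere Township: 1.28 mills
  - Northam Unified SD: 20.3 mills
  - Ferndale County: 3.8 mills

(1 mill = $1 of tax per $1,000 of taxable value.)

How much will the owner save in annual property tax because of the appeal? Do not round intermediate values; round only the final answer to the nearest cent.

$1,564.86

Old assessed value = $1,262,500 × 0.751 = $948,137.5
New assessed value = $1,180,400 × 0.751 = $886,480.4
Combined rate = 0.00128 + 0.0203 + 0.0038 = 0.02538
Old tax = $948,137.5 × 0.02538 = $24,063.72975
New tax = $886,480.4 × 0.02538 = $22,498.872552
Reduction = $24,063.72975 − $22,498.872552 = $1,564.857198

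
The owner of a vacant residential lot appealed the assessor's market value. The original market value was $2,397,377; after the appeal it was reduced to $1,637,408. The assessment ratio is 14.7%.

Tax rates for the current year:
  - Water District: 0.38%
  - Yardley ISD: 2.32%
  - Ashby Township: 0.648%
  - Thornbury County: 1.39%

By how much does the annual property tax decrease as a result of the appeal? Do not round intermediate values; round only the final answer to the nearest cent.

$5,293.08

Old assessed value = $2,397,377 × 0.147 = $352,414.419
New assessed value = $1,637,408 × 0.147 = $240,698.976
Combined rate = 0.0038 + 0.0232 + 0.00648 + 0.0139 = 0.04738
Old tax = $352,414.419 × 0.04738 = $16,697.39517222
New tax = $240,698.976 × 0.04738 = $11,404.31748288
Reduction = $16,697.39517222 − $11,404.31748288 = $5,293.07768934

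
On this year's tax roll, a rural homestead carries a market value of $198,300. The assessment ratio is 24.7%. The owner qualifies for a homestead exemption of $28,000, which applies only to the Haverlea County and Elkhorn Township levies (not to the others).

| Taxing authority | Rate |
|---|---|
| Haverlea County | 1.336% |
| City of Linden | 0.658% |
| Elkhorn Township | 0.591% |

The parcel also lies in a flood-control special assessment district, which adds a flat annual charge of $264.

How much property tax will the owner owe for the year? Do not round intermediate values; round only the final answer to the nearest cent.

$990.58

Assessed value = $198,300 × 0.247 = $48,980.1
Haverlea County: ($48,980.1 − $28,000) × 0.01336 = $20,980.1 × 0.01336 = $280.294136
City of Linden: $48,980.1 × 0.00658 = $322.289058
Elkhorn Township: ($48,980.1 − $28,000) × 0.00591 = $20,980.1 × 0.00591 = $123.992391
Levies subtotal = $726.575585
Total = $726.575585 + $264 = $990.575585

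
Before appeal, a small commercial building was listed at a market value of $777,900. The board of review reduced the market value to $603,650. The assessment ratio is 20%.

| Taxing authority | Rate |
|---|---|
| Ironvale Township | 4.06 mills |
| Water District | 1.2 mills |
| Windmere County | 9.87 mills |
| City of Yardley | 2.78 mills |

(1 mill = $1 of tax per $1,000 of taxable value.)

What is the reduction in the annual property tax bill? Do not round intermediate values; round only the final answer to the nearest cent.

$624.16

Old assessed value = $777,900 × 0.2 = $155,580
New assessed value = $603,650 × 0.2 = $120,730
Combined rate = 0.00406 + 0.0012 + 0.00987 + 0.00278 = 0.01791
Old tax = $155,580 × 0.01791 = $2,786.4378
New tax = $120,730 × 0.01791 = $2,162.2743
Reduction = $2,786.4378 − $2,162.2743 = $624.1635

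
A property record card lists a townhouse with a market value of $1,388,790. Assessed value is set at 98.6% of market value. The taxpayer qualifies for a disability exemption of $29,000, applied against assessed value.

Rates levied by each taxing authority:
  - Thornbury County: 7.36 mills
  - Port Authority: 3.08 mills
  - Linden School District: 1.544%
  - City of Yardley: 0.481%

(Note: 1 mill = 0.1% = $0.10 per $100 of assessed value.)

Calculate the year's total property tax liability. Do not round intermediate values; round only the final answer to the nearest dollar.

Assessed value = $1,388,790 × 0.986 = $1,369,346.94
Taxable value = $1,369,346.94 − $29,000 = $1,340,346.94
Thornbury County: $1,340,346.94 × 0.00736 = $9,864.9534784
Port Authority: $1,340,346.94 × 0.00308 = $4,128.2685752
Linden School District: $1,340,346.94 × 0.01544 = $20,694.9567536
City of Yardley: $1,340,346.94 × 0.00481 = $6,447.0687814
Total = $41,135.2475886

$41,135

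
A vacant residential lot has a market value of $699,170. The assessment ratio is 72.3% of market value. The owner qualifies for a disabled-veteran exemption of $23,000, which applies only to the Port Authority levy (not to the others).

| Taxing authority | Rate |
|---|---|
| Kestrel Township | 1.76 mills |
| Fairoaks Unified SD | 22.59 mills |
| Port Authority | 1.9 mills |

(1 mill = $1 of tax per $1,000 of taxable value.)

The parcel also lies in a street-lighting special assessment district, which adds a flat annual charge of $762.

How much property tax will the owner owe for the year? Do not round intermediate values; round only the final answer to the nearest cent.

$13,987.67

Assessed value = $699,170 × 0.723 = $505,499.91
Kestrel Township: $505,499.91 × 0.00176 = $889.6798416
Fairoaks Unified SD: $505,499.91 × 0.02259 = $11,419.2429669
Port Authority: ($505,499.91 − $23,000) × 0.0019 = $482,499.91 × 0.0019 = $916.749829
Levies subtotal = $13,225.6726375
Total = $13,225.6726375 + $762 = $13,987.6726375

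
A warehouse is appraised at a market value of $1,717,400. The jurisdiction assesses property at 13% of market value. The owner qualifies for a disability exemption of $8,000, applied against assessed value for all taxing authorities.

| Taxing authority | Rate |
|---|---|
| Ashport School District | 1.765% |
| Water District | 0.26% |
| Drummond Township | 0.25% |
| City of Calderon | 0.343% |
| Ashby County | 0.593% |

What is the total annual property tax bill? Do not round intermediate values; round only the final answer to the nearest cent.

Assessed value = $1,717,400 × 0.13 = $223,262
Taxable value = $223,262 − $8,000 = $215,262
Ashport School District: $215,262 × 0.01765 = $3,799.3743
Water District: $215,262 × 0.0026 = $559.6812
Drummond Township: $215,262 × 0.0025 = $538.155
City of Calderon: $215,262 × 0.00343 = $738.34866
Ashby County: $215,262 × 0.00593 = $1,276.50366
Total = $3,799.3743 + $559.6812 + $538.155 + $738.34866 + $1,276.50366 = $6,912.06282

$6,912.06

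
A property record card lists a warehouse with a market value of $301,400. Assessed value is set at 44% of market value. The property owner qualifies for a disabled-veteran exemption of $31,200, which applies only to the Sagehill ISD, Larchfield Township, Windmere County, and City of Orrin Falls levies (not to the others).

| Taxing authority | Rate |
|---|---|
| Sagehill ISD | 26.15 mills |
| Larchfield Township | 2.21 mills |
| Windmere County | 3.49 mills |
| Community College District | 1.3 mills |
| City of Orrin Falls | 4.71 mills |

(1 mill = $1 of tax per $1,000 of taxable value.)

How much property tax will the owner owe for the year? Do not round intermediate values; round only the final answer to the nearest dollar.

Assessed value = $301,400 × 0.44 = $132,616
Sagehill ISD: ($132,616 − $31,200) × 0.02615 = $101,416 × 0.02615 = $2,652.0284
Larchfield Township: ($132,616 − $31,200) × 0.00221 = $101,416 × 0.00221 = $224.12936
Windmere County: ($132,616 − $31,200) × 0.00349 = $101,416 × 0.00349 = $353.94184
Community College District: $132,616 × 0.0013 = $172.4008
City of Orrin Falls: ($132,616 − $31,200) × 0.00471 = $101,416 × 0.00471 = $477.66936
Total = $3,880.16976

$3,880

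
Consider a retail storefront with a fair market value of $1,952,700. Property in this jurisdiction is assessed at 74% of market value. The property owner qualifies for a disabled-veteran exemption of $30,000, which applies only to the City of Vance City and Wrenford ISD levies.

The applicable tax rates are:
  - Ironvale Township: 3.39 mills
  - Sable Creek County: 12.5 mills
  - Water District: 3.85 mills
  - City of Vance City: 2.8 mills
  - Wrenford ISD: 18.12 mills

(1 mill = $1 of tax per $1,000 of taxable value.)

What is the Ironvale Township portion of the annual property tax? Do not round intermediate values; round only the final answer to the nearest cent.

$4,898.54

Assessed value = $1,952,700 × 0.74 = $1,444,998
Ironvale Township taxable value = $1,444,998 (exemption does not apply)
Ironvale Township levy = $1,444,998 × 0.00339 = $4,898.54322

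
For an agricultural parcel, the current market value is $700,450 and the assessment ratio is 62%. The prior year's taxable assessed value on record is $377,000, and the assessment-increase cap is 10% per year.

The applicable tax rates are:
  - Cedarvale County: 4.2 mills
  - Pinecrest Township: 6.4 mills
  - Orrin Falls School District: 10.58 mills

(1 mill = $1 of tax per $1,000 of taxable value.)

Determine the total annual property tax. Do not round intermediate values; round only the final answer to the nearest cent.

$8,783.35

Uncapped assessed value = $700,450 × 0.62 = $434,279
Cap limit = $377,000 × 1.1 = $414,700
Taxable assessed value = min($434,279, $414,700) = $414,700 (cap binds)
Cedarvale County: $414,700 × 0.0042 = $1,741.74
Pinecrest Township: $414,700 × 0.0064 = $2,654.08
Orrin Falls School District: $414,700 × 0.01058 = $4,387.526
Total = $8,783.346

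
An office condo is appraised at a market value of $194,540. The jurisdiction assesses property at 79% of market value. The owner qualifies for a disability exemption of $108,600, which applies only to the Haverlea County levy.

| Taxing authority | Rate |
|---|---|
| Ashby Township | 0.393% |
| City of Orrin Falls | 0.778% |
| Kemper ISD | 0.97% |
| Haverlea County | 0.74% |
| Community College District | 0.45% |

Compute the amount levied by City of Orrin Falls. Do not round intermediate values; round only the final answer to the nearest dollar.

Assessed value = $194,540 × 0.79 = $153,686.6
City of Orrin Falls taxable value = $153,686.6 (exemption does not apply)
City of Orrin Falls levy = $153,686.6 × 0.00778 = $1,195.681748

$1,196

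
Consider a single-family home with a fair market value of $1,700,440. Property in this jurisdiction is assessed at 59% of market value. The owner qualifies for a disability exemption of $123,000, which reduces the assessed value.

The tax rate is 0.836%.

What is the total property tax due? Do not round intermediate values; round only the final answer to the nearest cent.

$7,358.97

Assessed value = $1,700,440 × 0.59 = $1,003,259.6
Taxable value = $1,003,259.6 − $123,000 = $880,259.6
Tax = $880,259.6 × 0.00836 = $7,358.970256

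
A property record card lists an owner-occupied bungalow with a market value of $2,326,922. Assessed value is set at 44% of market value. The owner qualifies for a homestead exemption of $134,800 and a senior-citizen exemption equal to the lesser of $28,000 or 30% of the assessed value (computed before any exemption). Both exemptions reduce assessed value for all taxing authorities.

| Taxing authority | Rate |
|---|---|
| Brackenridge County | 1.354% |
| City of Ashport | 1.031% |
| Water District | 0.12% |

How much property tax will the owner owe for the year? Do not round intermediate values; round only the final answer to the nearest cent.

$21,569.19

Assessed value = $2,326,922 × 0.44 = $1,023,845.68
Senior-citizen exemption = min($28,000, 30% × $1,023,845.68) = min($28,000, $307,153.704) = $28,000 (dollar cap binds)
Taxable value = $1,023,845.68 − $134,800 − $28,000 = $861,045.68
Brackenridge County: $861,045.68 × 0.01354 = $11,658.5585072
City of Ashport: $861,045.68 × 0.01031 = $8,877.3809608
Water District: $861,045.68 × 0.0012 = $1,033.254816
Total = $21,569.194284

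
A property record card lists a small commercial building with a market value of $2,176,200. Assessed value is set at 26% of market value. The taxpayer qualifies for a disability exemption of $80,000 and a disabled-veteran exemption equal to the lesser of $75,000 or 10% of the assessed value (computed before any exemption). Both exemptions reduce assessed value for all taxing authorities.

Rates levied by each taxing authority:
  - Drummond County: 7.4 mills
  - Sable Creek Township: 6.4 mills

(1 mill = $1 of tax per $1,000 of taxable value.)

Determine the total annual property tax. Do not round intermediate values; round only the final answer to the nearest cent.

Assessed value = $2,176,200 × 0.26 = $565,812
Disabled-veteran exemption = min($75,000, 10% × $565,812) = min($75,000, $56,581.2) = $56,581.2 (percentage binds)
Taxable value = $565,812 − $80,000 − $56,581.2 = $429,230.8
Drummond County: $429,230.8 × 0.0074 = $3,176.30792
Sable Creek Township: $429,230.8 × 0.0064 = $2,747.07712
Total = $5,923.38504

$5,923.39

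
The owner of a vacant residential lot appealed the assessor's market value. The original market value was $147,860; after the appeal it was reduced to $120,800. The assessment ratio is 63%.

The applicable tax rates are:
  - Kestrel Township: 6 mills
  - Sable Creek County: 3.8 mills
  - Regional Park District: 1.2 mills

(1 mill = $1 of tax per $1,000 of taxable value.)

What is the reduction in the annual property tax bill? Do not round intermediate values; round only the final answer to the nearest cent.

$187.53

Old assessed value = $147,860 × 0.63 = $93,151.8
New assessed value = $120,800 × 0.63 = $76,104
Combined rate = 0.006 + 0.0038 + 0.0012 = 0.011
Old tax = $93,151.8 × 0.011 = $1,024.6698
New tax = $76,104 × 0.011 = $837.144
Reduction = $1,024.6698 − $837.144 = $187.5258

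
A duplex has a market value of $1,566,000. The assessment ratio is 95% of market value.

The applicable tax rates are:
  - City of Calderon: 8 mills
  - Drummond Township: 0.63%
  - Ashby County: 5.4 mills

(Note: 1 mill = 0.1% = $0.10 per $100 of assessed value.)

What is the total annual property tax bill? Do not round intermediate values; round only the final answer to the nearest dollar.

$29,308

Assessed value = $1,566,000 × 0.95 = $1,487,700
City of Calderon: $1,487,700 × 0.008 = $11,901.6
Drummond Township: $1,487,700 × 0.0063 = $9,372.51
Ashby County: $1,487,700 × 0.0054 = $8,033.58
Total = $29,307.69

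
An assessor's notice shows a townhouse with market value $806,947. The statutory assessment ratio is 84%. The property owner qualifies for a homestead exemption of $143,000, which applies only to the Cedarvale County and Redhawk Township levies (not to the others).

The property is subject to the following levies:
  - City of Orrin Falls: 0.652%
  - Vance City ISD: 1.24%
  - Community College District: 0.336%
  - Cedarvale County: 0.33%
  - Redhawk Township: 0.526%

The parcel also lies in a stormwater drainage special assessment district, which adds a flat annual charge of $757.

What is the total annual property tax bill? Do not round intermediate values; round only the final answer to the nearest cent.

$20,437.37

Assessed value = $806,947 × 0.84 = $677,835.48
City of Orrin Falls: $677,835.48 × 0.00652 = $4,419.4873296
Vance City ISD: $677,835.48 × 0.0124 = $8,405.159952
Community College District: $677,835.48 × 0.00336 = $2,277.5272128
Cedarvale County: ($677,835.48 − $143,000) × 0.0033 = $534,835.48 × 0.0033 = $1,764.957084
Redhawk Township: ($677,835.48 − $143,000) × 0.00526 = $534,835.48 × 0.00526 = $2,813.2346248
Levies subtotal = $19,680.3662032
Total = $19,680.3662032 + $757 = $20,437.3662032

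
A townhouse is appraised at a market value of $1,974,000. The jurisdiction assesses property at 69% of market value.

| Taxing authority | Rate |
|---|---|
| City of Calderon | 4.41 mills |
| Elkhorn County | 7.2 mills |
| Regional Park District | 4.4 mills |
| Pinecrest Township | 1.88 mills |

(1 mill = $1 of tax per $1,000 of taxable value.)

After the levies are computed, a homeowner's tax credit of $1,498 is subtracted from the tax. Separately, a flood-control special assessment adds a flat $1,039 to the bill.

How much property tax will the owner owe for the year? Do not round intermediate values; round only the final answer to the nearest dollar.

Assessed value = $1,974,000 × 0.69 = $1,362,060
City of Calderon: $1,362,060 × 0.00441 = $6,006.6846
Elkhorn County: $1,362,060 × 0.0072 = $9,806.832
Regional Park District: $1,362,060 × 0.0044 = $5,993.064
Pinecrest Township: $1,362,060 × 0.00188 = $2,560.6728
Levies subtotal = $24,367.2534
After credit = $24,367.2534 − $1,498 = $22,869.2534
Total = $22,869.2534 + $1,039 = $23,908.2534

$23,908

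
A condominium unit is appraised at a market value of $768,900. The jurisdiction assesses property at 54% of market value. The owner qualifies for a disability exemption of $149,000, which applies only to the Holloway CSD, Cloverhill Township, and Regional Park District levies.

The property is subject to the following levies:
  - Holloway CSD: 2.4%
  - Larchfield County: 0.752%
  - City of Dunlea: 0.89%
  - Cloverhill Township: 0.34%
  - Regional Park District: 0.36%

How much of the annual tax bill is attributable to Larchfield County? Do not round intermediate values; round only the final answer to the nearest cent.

$3,122.35

Assessed value = $768,900 × 0.54 = $415,206
Larchfield County taxable value = $415,206 (exemption does not apply)
Larchfield County levy = $415,206 × 0.00752 = $3,122.34912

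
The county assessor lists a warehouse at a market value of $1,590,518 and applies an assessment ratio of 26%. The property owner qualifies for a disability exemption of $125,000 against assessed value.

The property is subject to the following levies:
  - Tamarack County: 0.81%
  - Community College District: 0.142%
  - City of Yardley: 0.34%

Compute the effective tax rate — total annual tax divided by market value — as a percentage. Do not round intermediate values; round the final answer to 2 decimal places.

0.23%

Assessed value = $1,590,518 × 0.26 = $413,534.68
Taxable value = $413,534.68 − $125,000 = $288,534.68
Tamarack County: $288,534.68 × 0.0081 = $2,337.130908
Community College District: $288,534.68 × 0.00142 = $409.7192456
City of Yardley: $288,534.68 × 0.0034 = $981.017912
Total tax = $3,727.8680656
Effective rate = $3,727.8680656 ÷ $1,590,518 = 0.23% of market value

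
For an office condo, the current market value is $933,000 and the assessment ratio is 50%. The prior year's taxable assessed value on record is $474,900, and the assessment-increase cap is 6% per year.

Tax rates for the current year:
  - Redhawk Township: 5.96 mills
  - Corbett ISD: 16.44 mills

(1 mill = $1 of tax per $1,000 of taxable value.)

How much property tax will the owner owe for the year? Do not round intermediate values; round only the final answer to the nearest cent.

$10,449.60

Uncapped assessed value = $933,000 × 0.5 = $466,500
Cap limit = $474,900 × 1.06 = $503,394
Taxable assessed value = min($466,500, $503,394) = $466,500 (cap does not bind)
Redhawk Township: $466,500 × 0.00596 = $2,780.34
Corbett ISD: $466,500 × 0.01644 = $7,669.26
Total = $10,449.6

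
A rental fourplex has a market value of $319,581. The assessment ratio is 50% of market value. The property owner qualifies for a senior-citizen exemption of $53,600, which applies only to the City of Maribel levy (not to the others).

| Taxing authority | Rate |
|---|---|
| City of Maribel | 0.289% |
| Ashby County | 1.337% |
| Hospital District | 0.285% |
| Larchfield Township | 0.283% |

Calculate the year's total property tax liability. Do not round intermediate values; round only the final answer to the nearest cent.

$3,350.90

Assessed value = $319,581 × 0.5 = $159,790.5
City of Maribel: ($159,790.5 − $53,600) × 0.00289 = $106,190.5 × 0.00289 = $306.890545
Ashby County: $159,790.5 × 0.01337 = $2,136.398985
Hospital District: $159,790.5 × 0.00285 = $455.402925
Larchfield Township: $159,790.5 × 0.00283 = $452.207115
Total = $3,350.89957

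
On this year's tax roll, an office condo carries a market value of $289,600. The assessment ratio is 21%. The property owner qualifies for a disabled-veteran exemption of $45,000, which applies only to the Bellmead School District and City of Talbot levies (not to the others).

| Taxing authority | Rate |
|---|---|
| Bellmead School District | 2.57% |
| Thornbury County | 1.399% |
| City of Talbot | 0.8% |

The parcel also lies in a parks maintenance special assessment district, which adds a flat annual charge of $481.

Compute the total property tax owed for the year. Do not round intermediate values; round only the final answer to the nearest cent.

Assessed value = $289,600 × 0.21 = $60,816
Bellmead School District: ($60,816 − $45,000) × 0.0257 = $15,816 × 0.0257 = $406.4712
Thornbury County: $60,816 × 0.01399 = $850.81584
City of Talbot: ($60,816 − $45,000) × 0.008 = $15,816 × 0.008 = $126.528
Levies subtotal = $1,383.81504
Total = $1,383.81504 + $481 = $1,864.81504

$1,864.82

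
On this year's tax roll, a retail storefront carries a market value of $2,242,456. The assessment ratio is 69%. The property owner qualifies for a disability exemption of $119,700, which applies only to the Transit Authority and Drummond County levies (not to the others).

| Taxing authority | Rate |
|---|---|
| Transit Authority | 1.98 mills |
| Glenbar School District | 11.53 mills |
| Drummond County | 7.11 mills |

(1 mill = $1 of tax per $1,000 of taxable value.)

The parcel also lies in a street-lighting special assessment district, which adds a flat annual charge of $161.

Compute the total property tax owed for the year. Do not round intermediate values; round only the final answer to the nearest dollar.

$30,978

Assessed value = $2,242,456 × 0.69 = $1,547,294.64
Transit Authority: ($1,547,294.64 − $119,700) × 0.00198 = $1,427,594.64 × 0.00198 = $2,826.6373872
Glenbar School District: $1,547,294.64 × 0.01153 = $17,840.3071992
Drummond County: ($1,547,294.64 − $119,700) × 0.00711 = $1,427,594.64 × 0.00711 = $10,150.1978904
Levies subtotal = $30,817.1424768
Total = $30,817.1424768 + $161 = $30,978.1424768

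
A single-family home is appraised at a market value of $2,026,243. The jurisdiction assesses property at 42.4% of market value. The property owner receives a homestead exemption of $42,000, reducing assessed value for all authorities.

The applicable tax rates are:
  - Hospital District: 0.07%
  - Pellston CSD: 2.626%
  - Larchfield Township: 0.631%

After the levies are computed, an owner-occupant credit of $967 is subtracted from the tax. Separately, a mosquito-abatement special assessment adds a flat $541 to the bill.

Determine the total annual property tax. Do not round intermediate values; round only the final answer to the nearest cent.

$26,759.82

Assessed value = $2,026,243 × 0.424 = $859,127.032
Taxable value = $859,127.032 − $42,000 = $817,127.032
Hospital District: $817,127.032 × 0.0007 = $571.9889224
Pellston CSD: $817,127.032 × 0.02626 = $21,457.75586032
Larchfield Township: $817,127.032 × 0.00631 = $5,156.07157192
Levies subtotal = $27,185.81635464
After credit = $27,185.81635464 − $967 = $26,218.81635464
Total = $26,218.81635464 + $541 = $26,759.81635464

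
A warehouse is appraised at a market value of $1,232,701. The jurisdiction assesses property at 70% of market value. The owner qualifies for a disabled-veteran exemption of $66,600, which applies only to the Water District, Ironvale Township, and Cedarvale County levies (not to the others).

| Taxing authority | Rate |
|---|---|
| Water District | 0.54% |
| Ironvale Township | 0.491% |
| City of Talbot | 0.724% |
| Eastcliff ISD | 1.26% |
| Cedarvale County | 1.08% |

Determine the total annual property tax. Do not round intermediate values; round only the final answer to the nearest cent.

Assessed value = $1,232,701 × 0.7 = $862,890.7
Water District: ($862,890.7 − $66,600) × 0.0054 = $796,290.7 × 0.0054 = $4,299.96978
Ironvale Township: ($862,890.7 − $66,600) × 0.00491 = $796,290.7 × 0.00491 = $3,909.787337
City of Talbot: $862,890.7 × 0.00724 = $6,247.328668
Eastcliff ISD: $862,890.7 × 0.0126 = $10,872.42282
Cedarvale County: ($862,890.7 − $66,600) × 0.0108 = $796,290.7 × 0.0108 = $8,599.93956
Total = $33,929.448165

$33,929.45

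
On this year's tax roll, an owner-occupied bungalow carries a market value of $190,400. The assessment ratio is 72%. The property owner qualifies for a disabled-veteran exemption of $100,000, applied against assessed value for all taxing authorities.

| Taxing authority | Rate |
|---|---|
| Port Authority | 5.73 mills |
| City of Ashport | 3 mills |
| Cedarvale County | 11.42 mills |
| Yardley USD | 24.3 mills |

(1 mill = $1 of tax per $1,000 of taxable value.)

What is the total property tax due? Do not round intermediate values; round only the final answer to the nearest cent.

$1,648.56

Assessed value = $190,400 × 0.72 = $137,088
Taxable value = $137,088 − $100,000 = $37,088
Port Authority: $37,088 × 0.00573 = $212.51424
City of Ashport: $37,088 × 0.003 = $111.264
Cedarvale County: $37,088 × 0.01142 = $423.54496
Yardley USD: $37,088 × 0.0243 = $901.2384
Total = $212.51424 + $111.264 + $423.54496 + $901.2384 = $1,648.5616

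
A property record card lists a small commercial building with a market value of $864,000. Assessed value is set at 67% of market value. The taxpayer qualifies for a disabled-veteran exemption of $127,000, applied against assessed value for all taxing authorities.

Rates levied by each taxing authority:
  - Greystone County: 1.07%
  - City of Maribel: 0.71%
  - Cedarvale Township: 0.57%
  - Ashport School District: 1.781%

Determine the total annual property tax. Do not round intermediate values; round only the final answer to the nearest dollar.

Assessed value = $864,000 × 0.67 = $578,880
Taxable value = $578,880 − $127,000 = $451,880
Greystone County: $451,880 × 0.0107 = $4,835.116
City of Maribel: $451,880 × 0.0071 = $3,208.348
Cedarvale Township: $451,880 × 0.0057 = $2,575.716
Ashport School District: $451,880 × 0.01781 = $8,047.9828
Total = $4,835.116 + $3,208.348 + $2,575.716 + $8,047.9828 = $18,667.1628

$18,667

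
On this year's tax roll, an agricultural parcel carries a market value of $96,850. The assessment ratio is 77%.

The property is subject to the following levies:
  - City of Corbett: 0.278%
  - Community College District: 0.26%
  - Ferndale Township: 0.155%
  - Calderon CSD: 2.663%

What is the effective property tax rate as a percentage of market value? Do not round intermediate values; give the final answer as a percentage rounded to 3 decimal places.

2.584%

Assessed value = $96,850 × 0.77 = $74,574.5
City of Corbett: $74,574.5 × 0.00278 = $207.31711
Community College District: $74,574.5 × 0.0026 = $193.8937
Ferndale Township: $74,574.5 × 0.00155 = $115.590475
Calderon CSD: $74,574.5 × 0.02663 = $1,985.918935
Total tax = $2,502.72022
Effective rate = $2,502.72022 ÷ $96,850 = 2.584% of market value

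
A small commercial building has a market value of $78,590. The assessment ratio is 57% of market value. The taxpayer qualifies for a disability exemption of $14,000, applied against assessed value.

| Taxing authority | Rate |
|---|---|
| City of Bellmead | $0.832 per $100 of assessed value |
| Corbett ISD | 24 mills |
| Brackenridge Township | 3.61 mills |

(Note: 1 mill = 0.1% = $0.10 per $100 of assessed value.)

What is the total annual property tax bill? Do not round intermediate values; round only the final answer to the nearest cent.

Assessed value = $78,590 × 0.57 = $44,796.3
Taxable value = $44,796.3 − $14,000 = $30,796.3
City of Bellmead: $30,796.3 × 0.00832 = $256.225216
Corbett ISD: $30,796.3 × 0.024 = $739.1112
Brackenridge Township: $30,796.3 × 0.00361 = $111.174643
Total = $1,106.511059

$1,106.51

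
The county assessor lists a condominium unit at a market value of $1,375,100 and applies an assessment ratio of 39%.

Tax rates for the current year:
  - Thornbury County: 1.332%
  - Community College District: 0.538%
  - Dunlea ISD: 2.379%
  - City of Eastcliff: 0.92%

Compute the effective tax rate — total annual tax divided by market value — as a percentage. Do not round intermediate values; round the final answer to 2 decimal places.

Assessed value = $1,375,100 × 0.39 = $536,289
Thornbury County: $536,289 × 0.01332 = $7,143.36948
Community College District: $536,289 × 0.00538 = $2,885.23482
Dunlea ISD: $536,289 × 0.02379 = $12,758.31531
City of Eastcliff: $536,289 × 0.0092 = $4,933.8588
Total tax = $27,720.77841
Effective rate = $27,720.77841 ÷ $1,375,100 = 2.02% of market value

2.02%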